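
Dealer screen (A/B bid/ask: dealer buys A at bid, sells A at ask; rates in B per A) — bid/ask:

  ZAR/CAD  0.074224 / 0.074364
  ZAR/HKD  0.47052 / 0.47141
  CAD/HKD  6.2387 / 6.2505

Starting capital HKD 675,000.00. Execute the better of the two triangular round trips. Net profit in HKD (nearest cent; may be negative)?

Best loop HKD → CAD → ZAR → HKD:
HKD 675,000.00 ÷ 6.2505 (buy CAD at ask) = CAD 107,991.36
CAD 107,991.36 ÷ 0.074364 (buy ZAR at ask) = ZAR 1,452,199.46
ZAR 1,452,199.46 × 0.47052 (sell ZAR at bid) = HKD 683,288.89

Net profit: HKD 8,288.89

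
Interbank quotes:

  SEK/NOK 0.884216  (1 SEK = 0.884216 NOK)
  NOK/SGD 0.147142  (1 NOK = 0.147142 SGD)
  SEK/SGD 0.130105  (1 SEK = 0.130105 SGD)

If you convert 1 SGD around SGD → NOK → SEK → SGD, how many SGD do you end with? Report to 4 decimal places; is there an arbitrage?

1.0000 (no arbitrage)

Around SGD → NOK → SEK → SGD: 1 ÷ 0.147142 ÷ 0.884216 × 0.130105 = 0.999998
Product ≈ 1 (deviation 0.000%, within rounding noise).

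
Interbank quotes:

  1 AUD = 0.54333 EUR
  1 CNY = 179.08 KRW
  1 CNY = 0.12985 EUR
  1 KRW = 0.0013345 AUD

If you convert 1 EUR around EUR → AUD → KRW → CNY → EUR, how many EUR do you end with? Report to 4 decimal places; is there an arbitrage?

1.0000 (no arbitrage)

Around EUR → AUD → KRW → CNY → EUR: 1 ÷ 0.54333 ÷ 0.0013345 ÷ 179.08 × 0.12985 = 1.000029
Product ≈ 1 (deviation 0.003%, within rounding noise).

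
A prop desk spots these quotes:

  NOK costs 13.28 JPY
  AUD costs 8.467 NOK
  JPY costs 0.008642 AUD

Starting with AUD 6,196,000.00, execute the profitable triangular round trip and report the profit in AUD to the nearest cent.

Profit: AUD 180,311.31

Profitable loop is AUD → JPY → NOK → AUD:
AUD 6,196,000.00 ÷ 0.008642 = JPY 716,963,666
JPY 716,963,666 ÷ 13.28 = NOK 53,988,227.85
NOK 53,988,227.85 ÷ 8.467 = AUD 6,376,311.31
Profit = AUD 6,376,311.31 − AUD 6,196,000.00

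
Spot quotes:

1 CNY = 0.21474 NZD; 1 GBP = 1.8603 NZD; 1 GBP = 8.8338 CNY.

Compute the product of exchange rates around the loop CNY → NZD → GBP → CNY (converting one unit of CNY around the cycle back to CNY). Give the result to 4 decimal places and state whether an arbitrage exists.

1.0197 (arbitrage exists)

Around CNY → NZD → GBP → CNY: 1 × 0.21474 ÷ 1.8603 × 8.8338 = 1.019712
Product > 1; profitable direction is CNY → NZD → GBP → CNY.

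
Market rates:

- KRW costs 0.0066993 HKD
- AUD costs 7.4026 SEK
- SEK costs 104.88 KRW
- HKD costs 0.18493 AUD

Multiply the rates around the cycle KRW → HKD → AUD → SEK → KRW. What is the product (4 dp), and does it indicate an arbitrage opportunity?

0.9619 (arbitrage exists)

Around KRW → HKD → AUD → SEK → KRW: 1 × 0.0066993 × 0.18493 × 7.4026 × 104.88 = 0.961864
Product < 1; profitable direction is KRW → SEK → AUD → HKD → KRW.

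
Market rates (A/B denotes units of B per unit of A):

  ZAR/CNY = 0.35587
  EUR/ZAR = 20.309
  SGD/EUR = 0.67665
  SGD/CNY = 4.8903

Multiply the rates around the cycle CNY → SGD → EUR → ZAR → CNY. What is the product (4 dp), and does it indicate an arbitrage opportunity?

Around CNY → SGD → EUR → ZAR → CNY: 1 ÷ 4.8903 × 0.67665 × 20.309 × 0.35587 = 1.000020
Product ≈ 1 (deviation 0.002%, within rounding noise).

1.0000 (no arbitrage)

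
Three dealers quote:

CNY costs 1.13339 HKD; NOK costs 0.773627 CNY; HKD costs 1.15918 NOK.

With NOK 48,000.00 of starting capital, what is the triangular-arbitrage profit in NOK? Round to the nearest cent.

Profit: NOK 786.89

Profitable loop is NOK → CNY → HKD → NOK:
NOK 48,000.00 × 0.773627 = CNY 37,134.10
CNY 37,134.10 × 1.13339 = HKD 42,087.41
HKD 42,087.41 × 1.15918 = NOK 48,786.89
Profit = NOK 48,786.89 − NOK 48,000.00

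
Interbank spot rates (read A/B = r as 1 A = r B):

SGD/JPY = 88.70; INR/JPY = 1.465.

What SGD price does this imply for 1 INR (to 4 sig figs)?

1 INR × 1.465 = 1.465 JPY
1.465 JPY ÷ 88.70 = 0.0165163 SGD

INR/SGD = 0.01652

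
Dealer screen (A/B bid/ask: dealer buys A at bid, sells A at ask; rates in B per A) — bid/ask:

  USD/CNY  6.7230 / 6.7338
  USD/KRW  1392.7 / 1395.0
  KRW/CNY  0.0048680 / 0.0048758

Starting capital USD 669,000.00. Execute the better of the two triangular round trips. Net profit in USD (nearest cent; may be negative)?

Net profit: USD 4,556.53

Best loop USD → KRW → CNY → USD:
USD 669,000.00 × 1392.7 (sell USD at bid) = KRW 931,716,300
KRW 931,716,300 × 0.0048680 (sell KRW at bid) = CNY 4,535,594.95
CNY 4,535,594.95 ÷ 6.7338 (buy USD at ask) = USD 673,556.53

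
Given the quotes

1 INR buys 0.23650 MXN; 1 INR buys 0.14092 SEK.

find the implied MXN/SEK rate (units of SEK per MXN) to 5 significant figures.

MXN/SEK = 0.59586

1 MXN ÷ 0.23650 = 4.22833 INR
4.22833 INR × 0.14092 = 0.595856 SEK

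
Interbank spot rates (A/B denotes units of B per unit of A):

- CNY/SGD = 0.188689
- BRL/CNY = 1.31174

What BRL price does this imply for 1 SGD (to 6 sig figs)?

1 SGD ÷ 0.188689 = 5.29973 CNY
5.29973 CNY ÷ 1.31174 = 4.04023 BRL

SGD/BRL = 4.04023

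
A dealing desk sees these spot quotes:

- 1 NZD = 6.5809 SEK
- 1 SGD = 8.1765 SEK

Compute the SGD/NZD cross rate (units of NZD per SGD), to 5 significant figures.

SGD/NZD = 1.2425

1 SGD × 8.1765 = 8.1765 SEK
8.1765 SEK ÷ 6.5809 = 1.24246 NZD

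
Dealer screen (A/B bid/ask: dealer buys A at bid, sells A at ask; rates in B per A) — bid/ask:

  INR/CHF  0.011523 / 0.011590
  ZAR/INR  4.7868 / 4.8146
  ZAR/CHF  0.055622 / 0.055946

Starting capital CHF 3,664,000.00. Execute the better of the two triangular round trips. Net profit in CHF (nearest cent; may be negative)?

Net result: CHF -11,767.49 (no profitable arbitrage after spreads)

Best loop CHF → INR → ZAR → CHF:
CHF 3,664,000.00 ÷ 0.011590 (buy INR at ask) = INR 316,134,598.79
INR 316,134,598.79 ÷ 4.8146 (buy ZAR at ask) = ZAR 65,661,653.88
ZAR 65,661,653.88 × 0.055622 (sell ZAR at bid) = CHF 3,652,232.51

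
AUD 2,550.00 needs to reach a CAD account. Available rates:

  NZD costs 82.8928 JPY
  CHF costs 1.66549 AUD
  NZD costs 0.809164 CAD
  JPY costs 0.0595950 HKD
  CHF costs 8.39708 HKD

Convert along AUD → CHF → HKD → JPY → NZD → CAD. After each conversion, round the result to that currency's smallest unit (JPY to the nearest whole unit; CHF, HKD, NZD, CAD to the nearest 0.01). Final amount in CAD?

CAD 2,105.89

AUD 2,550.00 ÷ 1.66549 = CHF 1,531.08
CHF 1,531.08 × 8.39708 = HKD 12,856.60
HKD 12,856.60 ÷ 0.0595950 = JPY 215,733
JPY 215,733 ÷ 82.8928 = NZD 2,602.55
NZD 2,602.55 × 0.809164 = CAD 2,105.89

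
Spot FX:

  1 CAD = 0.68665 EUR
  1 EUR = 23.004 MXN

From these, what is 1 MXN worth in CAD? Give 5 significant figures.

MXN/CAD = 0.063308

1 MXN ÷ 23.004 = 0.0434707 EUR
0.0434707 EUR ÷ 0.68665 = 0.0633084 CAD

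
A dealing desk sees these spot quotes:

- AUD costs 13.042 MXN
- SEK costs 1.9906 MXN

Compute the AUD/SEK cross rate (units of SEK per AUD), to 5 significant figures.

AUD/SEK = 6.5518

1 AUD × 13.042 = 13.042 MXN
13.042 MXN ÷ 1.9906 = 6.55179 SEK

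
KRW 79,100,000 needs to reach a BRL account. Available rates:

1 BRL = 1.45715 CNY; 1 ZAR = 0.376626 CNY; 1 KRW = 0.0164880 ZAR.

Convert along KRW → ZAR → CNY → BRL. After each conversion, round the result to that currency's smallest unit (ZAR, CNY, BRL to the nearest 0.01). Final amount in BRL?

KRW 79,100,000 × 0.0164880 = ZAR 1,304,200.80
ZAR 1,304,200.80 × 0.376626 = CNY 491,195.93
CNY 491,195.93 ÷ 1.45715 = BRL 337,093.59

BRL 337,093.59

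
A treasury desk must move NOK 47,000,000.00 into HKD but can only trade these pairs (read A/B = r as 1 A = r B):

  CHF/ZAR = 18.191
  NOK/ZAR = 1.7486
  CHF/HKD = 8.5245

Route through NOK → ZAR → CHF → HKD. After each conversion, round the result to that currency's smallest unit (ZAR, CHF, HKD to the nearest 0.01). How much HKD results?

NOK 47,000,000.00 × 1.7486 = ZAR 82,184,200.00
ZAR 82,184,200.00 ÷ 18.191 = CHF 4,517,849.49
CHF 4,517,849.49 × 8.5245 = HKD 38,512,407.98

HKD 38,512,407.98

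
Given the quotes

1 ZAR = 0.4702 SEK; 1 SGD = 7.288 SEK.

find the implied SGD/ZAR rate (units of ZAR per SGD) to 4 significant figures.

1 SGD × 7.288 = 7.288 SEK
7.288 SEK ÷ 0.4702 = 15.4998 ZAR

SGD/ZAR = 15.50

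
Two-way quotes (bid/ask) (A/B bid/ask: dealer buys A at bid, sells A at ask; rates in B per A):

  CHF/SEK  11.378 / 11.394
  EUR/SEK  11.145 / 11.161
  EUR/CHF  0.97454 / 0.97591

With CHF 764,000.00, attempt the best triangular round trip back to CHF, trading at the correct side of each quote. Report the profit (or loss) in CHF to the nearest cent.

Net profit: CHF 1,750.78

Best loop CHF → EUR → SEK → CHF:
CHF 764,000.00 ÷ 0.97591 (buy EUR at ask) = EUR 782,859.08
EUR 782,859.08 × 11.145 (sell EUR at bid) = SEK 8,724,964.39
SEK 8,724,964.39 ÷ 11.394 (buy CHF at ask) = CHF 765,750.78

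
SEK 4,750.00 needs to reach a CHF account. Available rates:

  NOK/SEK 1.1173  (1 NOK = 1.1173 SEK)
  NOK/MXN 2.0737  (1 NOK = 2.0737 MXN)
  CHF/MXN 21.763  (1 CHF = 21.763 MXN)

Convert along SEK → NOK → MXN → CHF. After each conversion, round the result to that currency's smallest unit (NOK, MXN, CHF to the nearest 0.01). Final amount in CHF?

CHF 405.09

SEK 4,750.00 ÷ 1.1173 = NOK 4,251.32
NOK 4,251.32 × 2.0737 = MXN 8,815.96
MXN 8,815.96 ÷ 21.763 = CHF 405.09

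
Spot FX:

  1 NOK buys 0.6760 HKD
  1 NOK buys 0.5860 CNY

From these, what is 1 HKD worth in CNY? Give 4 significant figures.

1 HKD ÷ 0.6760 = 1.47929 NOK
1.47929 NOK × 0.5860 = 0.866864 CNY

HKD/CNY = 0.8669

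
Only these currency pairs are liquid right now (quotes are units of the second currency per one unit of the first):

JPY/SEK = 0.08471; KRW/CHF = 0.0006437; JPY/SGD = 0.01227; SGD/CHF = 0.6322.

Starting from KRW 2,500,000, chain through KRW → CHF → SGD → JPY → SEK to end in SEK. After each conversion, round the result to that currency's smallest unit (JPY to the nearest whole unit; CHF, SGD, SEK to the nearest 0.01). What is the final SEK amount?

SEK 17,573.60

KRW 2,500,000 × 0.0006437 = CHF 1,609.25
CHF 1,609.25 ÷ 0.6322 = SGD 2,545.48
SGD 2,545.48 ÷ 0.01227 = JPY 207,456
JPY 207,456 × 0.08471 = SEK 17,573.60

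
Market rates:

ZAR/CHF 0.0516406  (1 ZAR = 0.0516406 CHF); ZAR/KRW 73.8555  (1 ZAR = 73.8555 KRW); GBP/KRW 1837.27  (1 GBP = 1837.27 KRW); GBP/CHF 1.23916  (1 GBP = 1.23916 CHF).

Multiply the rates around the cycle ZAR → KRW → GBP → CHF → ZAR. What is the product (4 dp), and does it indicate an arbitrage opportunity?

0.9646 (arbitrage exists)

Around ZAR → KRW → GBP → CHF → ZAR: 1 × 73.8555 ÷ 1837.27 × 1.23916 ÷ 0.0516406 = 0.964597
Product < 1; profitable direction is ZAR → CHF → GBP → KRW → ZAR.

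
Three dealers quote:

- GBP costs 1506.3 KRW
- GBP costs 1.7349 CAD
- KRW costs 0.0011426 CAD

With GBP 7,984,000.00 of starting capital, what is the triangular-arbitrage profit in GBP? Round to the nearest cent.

Profit: GBP 64,024.31

Profitable loop is GBP → CAD → KRW → GBP:
GBP 7,984,000.00 × 1.7349 = CAD 13,851,441.60
CAD 13,851,441.60 ÷ 0.0011426 = KRW 12,122,739,016
KRW 12,122,739,016 ÷ 1506.3 = GBP 8,048,024.31
Profit = GBP 8,048,024.31 − GBP 7,984,000.00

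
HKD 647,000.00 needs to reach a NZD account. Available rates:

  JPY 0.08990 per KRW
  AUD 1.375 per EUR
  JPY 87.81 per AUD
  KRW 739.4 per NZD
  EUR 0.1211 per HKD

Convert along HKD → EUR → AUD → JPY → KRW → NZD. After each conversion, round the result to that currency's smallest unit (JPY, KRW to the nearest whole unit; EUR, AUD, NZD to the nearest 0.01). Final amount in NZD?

NZD 142,316.74

HKD 647,000.00 × 0.1211 = EUR 78,351.70
EUR 78,351.70 × 1.375 = AUD 107,733.59
AUD 107,733.59 × 87.81 = JPY 9,460,087
JPY 9,460,087 ÷ 0.08990 = KRW 105,228,999
KRW 105,228,999 ÷ 739.4 = NZD 142,316.74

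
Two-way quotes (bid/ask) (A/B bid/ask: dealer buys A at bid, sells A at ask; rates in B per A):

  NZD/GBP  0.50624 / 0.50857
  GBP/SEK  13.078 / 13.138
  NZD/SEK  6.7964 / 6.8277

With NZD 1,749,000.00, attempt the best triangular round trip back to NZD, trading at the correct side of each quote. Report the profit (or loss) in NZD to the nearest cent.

Net profit: NZD 30,052.42

Best loop NZD → SEK → GBP → NZD:
NZD 1,749,000.00 × 6.7964 (sell NZD at bid) = SEK 11,886,903.60
SEK 11,886,903.60 ÷ 13.138 (buy GBP at ask) = GBP 904,772.69
GBP 904,772.69 ÷ 0.50857 (buy NZD at ask) = NZD 1,779,052.42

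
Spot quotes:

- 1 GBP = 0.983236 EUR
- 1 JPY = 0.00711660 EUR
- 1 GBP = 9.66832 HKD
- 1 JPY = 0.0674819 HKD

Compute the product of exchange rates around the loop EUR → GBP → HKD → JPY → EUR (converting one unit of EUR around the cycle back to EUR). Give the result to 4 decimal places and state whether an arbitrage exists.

Around EUR → GBP → HKD → JPY → EUR: 1 ÷ 0.983236 × 9.66832 ÷ 0.0674819 × 0.00711660 = 1.036999
Product > 1; profitable direction is EUR → GBP → HKD → JPY → EUR.

1.0370 (arbitrage exists)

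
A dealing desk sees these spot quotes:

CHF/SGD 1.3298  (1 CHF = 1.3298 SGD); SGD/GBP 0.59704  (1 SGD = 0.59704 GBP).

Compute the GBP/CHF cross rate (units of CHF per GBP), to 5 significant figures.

1 GBP ÷ 0.59704 = 1.67493 SGD
1.67493 SGD ÷ 1.3298 = 1.25954 CHF

GBP/CHF = 1.2595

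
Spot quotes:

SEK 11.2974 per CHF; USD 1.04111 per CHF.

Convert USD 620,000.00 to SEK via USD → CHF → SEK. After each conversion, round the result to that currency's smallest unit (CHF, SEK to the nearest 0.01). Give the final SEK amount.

USD 620,000.00 ÷ 1.04111 = CHF 595,518.24
CHF 595,518.24 × 11.2974 = SEK 6,727,807.76

SEK 6,727,807.76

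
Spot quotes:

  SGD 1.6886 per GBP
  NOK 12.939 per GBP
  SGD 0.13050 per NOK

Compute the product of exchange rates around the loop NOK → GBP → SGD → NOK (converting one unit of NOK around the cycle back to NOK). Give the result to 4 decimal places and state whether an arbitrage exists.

Around NOK → GBP → SGD → NOK: 1 ÷ 12.939 × 1.6886 ÷ 0.13050 = 1.000036
Product ≈ 1 (deviation 0.004%, within rounding noise).

1.0000 (no arbitrage)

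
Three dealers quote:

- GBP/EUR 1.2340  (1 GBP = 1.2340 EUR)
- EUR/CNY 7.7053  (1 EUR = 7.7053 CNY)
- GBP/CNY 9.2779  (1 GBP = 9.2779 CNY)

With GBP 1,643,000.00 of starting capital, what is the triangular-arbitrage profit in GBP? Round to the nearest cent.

Profit: GBP 40,808.08

Profitable loop is GBP → EUR → CNY → GBP:
GBP 1,643,000.00 × 1.2340 = EUR 2,027,462.00
EUR 2,027,462.00 × 7.7053 = CNY 15,622,202.95
CNY 15,622,202.95 ÷ 9.2779 = GBP 1,683,808.08
Profit = GBP 1,683,808.08 − GBP 1,643,000.00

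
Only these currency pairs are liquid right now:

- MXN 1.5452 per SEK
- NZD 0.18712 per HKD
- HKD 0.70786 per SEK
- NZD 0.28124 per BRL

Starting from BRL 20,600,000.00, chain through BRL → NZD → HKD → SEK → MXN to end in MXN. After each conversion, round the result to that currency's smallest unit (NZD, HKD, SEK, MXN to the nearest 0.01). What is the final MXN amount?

MXN 67,586,729.04

BRL 20,600,000.00 × 0.28124 = NZD 5,793,544.00
NZD 5,793,544.00 ÷ 0.18712 = HKD 30,961,650.28
HKD 30,961,650.28 ÷ 0.70786 = SEK 43,739,793.58
SEK 43,739,793.58 × 1.5452 = MXN 67,586,729.04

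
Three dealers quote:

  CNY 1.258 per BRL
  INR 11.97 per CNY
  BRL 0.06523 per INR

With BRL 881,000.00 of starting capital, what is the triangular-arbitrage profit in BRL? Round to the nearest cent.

Profit: BRL 15,920.06

Profitable loop is BRL → INR → CNY → BRL:
BRL 881,000.00 ÷ 0.06523 = INR 13,506,055.50
INR 13,506,055.50 ÷ 11.97 = CNY 1,128,325.44
CNY 1,128,325.44 ÷ 1.258 = BRL 896,920.06
Profit = BRL 896,920.06 − BRL 881,000.00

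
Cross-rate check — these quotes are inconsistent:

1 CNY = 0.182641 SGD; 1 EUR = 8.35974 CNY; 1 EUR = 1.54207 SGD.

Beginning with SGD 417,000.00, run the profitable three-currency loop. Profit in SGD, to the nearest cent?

Profitable loop is SGD → CNY → EUR → SGD:
SGD 417,000.00 ÷ 0.182641 = CNY 2,283,167.53
CNY 2,283,167.53 ÷ 8.35974 = EUR 273,114.66
EUR 273,114.66 × 1.54207 = SGD 421,161.92
Profit = SGD 421,161.92 − SGD 417,000.00

Profit: SGD 4,161.92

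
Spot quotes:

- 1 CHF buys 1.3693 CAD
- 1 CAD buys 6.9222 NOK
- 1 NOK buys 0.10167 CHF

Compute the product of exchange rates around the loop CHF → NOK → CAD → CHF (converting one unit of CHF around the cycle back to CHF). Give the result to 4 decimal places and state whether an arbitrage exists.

1.0377 (arbitrage exists)

Around CHF → NOK → CAD → CHF: 1 ÷ 0.10167 ÷ 6.9222 ÷ 1.3693 = 1.037682
Product > 1; profitable direction is CHF → NOK → CAD → CHF.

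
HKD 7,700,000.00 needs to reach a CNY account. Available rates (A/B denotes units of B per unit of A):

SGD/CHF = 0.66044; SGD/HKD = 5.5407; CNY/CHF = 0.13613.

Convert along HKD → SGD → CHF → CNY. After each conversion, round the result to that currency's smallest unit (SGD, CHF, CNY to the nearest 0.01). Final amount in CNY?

CNY 6,742,261.81

HKD 7,700,000.00 ÷ 5.5407 = SGD 1,389,716.10
SGD 1,389,716.10 × 0.66044 = CHF 917,824.10
CHF 917,824.10 ÷ 0.13613 = CNY 6,742,261.81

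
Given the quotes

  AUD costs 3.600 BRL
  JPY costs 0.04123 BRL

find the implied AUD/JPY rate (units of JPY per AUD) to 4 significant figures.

1 AUD × 3.600 = 3.6 BRL
3.6 BRL ÷ 0.04123 = 87.3151 JPY

AUD/JPY = 87.32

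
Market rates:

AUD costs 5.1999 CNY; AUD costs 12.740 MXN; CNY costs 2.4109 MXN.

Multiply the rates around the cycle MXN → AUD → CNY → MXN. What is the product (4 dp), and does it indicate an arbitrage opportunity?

Around MXN → AUD → CNY → MXN: 1 ÷ 12.740 × 5.1999 × 2.4109 = 0.984022
Product < 1; profitable direction is MXN → CNY → AUD → MXN.

0.9840 (arbitrage exists)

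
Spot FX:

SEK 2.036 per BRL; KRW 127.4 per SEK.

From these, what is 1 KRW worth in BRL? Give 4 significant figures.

KRW/BRL = 0.003855

1 KRW ÷ 127.4 = 0.00784929 SEK
0.00784929 SEK ÷ 2.036 = 0.00385525 BRL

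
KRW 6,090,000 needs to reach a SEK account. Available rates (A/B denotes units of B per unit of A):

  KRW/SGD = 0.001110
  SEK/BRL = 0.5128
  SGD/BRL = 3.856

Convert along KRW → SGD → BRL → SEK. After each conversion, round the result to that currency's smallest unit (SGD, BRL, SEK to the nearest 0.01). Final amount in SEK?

SEK 50,831.06

KRW 6,090,000 × 0.001110 = SGD 6,759.90
SGD 6,759.90 × 3.856 = BRL 26,066.17
BRL 26,066.17 ÷ 0.5128 = SEK 50,831.06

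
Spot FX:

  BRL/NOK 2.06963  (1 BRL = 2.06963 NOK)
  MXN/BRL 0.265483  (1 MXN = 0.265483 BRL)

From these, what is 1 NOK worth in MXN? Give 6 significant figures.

NOK/MXN = 1.82000

1 NOK ÷ 2.06963 = 0.483178 BRL
0.483178 BRL ÷ 0.265483 = 1.82 MXN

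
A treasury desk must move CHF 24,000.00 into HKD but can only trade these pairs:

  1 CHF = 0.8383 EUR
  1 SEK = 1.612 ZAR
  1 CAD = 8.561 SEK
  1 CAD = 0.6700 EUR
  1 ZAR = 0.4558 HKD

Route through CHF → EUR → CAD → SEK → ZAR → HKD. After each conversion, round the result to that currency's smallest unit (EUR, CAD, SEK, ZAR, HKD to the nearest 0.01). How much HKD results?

HKD 188,886.02

CHF 24,000.00 × 0.8383 = EUR 20,119.20
EUR 20,119.20 ÷ 0.6700 = CAD 30,028.66
CAD 30,028.66 × 8.561 = SEK 257,075.36
SEK 257,075.36 × 1.612 = ZAR 414,405.48
ZAR 414,405.48 × 0.4558 = HKD 188,886.02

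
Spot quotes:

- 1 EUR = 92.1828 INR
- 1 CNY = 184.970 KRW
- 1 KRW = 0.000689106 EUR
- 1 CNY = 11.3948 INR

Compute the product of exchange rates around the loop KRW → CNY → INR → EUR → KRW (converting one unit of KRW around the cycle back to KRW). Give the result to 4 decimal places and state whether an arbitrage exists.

0.9698 (arbitrage exists)

Around KRW → CNY → INR → EUR → KRW: 1 ÷ 184.970 × 11.3948 ÷ 92.1828 ÷ 0.000689106 = 0.969772
Product < 1; profitable direction is KRW → EUR → INR → CNY → KRW.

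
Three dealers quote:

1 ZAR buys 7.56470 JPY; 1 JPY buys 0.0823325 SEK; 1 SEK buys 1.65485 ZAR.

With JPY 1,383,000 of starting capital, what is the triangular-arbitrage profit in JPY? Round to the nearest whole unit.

Profitable loop is JPY → SEK → ZAR → JPY:
JPY 1,383,000 × 0.0823325 = SEK 113,865.85
SEK 113,865.85 × 1.65485 = ZAR 188,430.90
ZAR 188,430.90 × 7.56470 = JPY 1,425,423
Profit = JPY 1,425,423 − JPY 1,383,000

Profit: JPY 42,423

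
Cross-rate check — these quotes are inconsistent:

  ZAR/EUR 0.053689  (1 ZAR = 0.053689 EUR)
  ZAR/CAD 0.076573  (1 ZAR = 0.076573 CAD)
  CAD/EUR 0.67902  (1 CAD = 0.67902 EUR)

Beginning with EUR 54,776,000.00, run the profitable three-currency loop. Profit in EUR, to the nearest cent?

Profitable loop is EUR → CAD → ZAR → EUR:
EUR 54,776,000.00 ÷ 0.67902 = CAD 80,669,199.73
CAD 80,669,199.73 ÷ 0.076573 = ZAR 1,053,494,047.89
ZAR 1,053,494,047.89 × 0.053689 = EUR 56,561,041.94
Profit = EUR 56,561,041.94 − EUR 54,776,000.00

Profit: EUR 1,785,041.94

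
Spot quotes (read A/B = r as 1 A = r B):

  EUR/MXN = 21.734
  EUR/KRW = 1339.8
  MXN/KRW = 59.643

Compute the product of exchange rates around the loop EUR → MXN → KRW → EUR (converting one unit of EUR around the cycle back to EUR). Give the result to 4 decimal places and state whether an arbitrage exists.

0.9675 (arbitrage exists)

Around EUR → MXN → KRW → EUR: 1 × 21.734 × 59.643 ÷ 1339.8 = 0.967518
Product < 1; profitable direction is EUR → KRW → MXN → EUR.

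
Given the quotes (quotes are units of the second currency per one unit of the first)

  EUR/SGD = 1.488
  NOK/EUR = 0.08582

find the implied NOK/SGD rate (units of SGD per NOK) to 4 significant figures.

NOK/SGD = 0.1277

1 NOK × 0.08582 = 0.08582 EUR
0.08582 EUR × 1.488 = 0.1277 SGD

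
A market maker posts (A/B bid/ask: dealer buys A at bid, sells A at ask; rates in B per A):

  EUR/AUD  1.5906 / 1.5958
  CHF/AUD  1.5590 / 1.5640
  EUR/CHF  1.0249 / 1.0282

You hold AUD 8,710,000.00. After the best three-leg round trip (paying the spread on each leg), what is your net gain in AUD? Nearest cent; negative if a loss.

Best loop AUD → EUR → CHF → AUD:
AUD 8,710,000.00 ÷ 1.5958 (buy EUR at ask) = EUR 5,458,077.45
EUR 5,458,077.45 × 1.0249 (sell EUR at bid) = CHF 5,593,983.58
CHF 5,593,983.58 × 1.5590 (sell CHF at bid) = AUD 8,721,020.40

Net profit: AUD 11,020.40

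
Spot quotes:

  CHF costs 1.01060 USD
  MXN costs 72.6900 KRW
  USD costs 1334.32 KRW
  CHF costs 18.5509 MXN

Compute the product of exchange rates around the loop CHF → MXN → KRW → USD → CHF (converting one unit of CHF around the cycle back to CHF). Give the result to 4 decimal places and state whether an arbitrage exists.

Around CHF → MXN → KRW → USD → CHF: 1 × 18.5509 × 72.6900 ÷ 1334.32 ÷ 1.01060 = 1.000001
Product ≈ 1 (deviation 0.000%, within rounding noise).

1.0000 (no arbitrage)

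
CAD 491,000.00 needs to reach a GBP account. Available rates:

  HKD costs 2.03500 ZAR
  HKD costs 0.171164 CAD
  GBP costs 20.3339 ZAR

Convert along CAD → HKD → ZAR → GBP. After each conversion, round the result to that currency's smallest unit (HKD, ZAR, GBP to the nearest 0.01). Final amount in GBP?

CAD 491,000.00 ÷ 0.171164 = HKD 2,868,593.86
HKD 2,868,593.86 × 2.03500 = ZAR 5,837,588.51
ZAR 5,837,588.51 ÷ 20.3339 = GBP 287,086.52

GBP 287,086.52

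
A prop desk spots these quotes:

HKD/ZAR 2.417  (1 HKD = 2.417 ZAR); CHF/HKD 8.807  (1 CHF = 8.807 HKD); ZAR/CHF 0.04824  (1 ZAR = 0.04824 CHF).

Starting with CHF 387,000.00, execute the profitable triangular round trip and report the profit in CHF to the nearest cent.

Profit: CHF 10,395.47

Profitable loop is CHF → HKD → ZAR → CHF:
CHF 387,000.00 × 8.807 = HKD 3,408,309.00
HKD 3,408,309.00 × 2.417 = ZAR 8,237,882.85
ZAR 8,237,882.85 × 0.04824 = CHF 397,395.47
Profit = CHF 397,395.47 − CHF 387,000.00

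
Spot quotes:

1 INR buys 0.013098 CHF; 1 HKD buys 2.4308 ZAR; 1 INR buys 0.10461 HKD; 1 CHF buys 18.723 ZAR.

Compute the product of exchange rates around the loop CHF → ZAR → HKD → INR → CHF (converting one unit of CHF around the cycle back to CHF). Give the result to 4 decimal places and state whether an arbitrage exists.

Around CHF → ZAR → HKD → INR → CHF: 1 × 18.723 ÷ 2.4308 ÷ 0.10461 × 0.013098 = 0.964402
Product < 1; profitable direction is CHF → INR → HKD → ZAR → CHF.

0.9644 (arbitrage exists)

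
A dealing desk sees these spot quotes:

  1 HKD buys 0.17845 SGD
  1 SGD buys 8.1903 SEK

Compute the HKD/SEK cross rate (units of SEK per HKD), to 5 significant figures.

1 HKD × 0.17845 = 0.17845 SGD
0.17845 SGD × 8.1903 = 1.46156 SEK

HKD/SEK = 1.4616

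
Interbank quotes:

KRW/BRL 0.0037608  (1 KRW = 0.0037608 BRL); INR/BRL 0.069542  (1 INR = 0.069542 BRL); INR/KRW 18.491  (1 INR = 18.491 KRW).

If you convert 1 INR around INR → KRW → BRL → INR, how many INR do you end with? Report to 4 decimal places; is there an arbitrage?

Around INR → KRW → BRL → INR: 1 × 18.491 × 0.0037608 ÷ 0.069542 = 0.999985
Product ≈ 1 (deviation 0.002%, within rounding noise).

1.0000 (no arbitrage)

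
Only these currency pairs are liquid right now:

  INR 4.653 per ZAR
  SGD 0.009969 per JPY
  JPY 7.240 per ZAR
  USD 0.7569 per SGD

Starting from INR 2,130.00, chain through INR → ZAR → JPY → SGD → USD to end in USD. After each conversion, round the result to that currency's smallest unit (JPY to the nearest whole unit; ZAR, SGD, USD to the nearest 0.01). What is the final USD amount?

USD 25.01

INR 2,130.00 ÷ 4.653 = ZAR 457.77
ZAR 457.77 × 7.240 = JPY 3,314
JPY 3,314 × 0.009969 = SGD 33.04
SGD 33.04 × 0.7569 = USD 25.01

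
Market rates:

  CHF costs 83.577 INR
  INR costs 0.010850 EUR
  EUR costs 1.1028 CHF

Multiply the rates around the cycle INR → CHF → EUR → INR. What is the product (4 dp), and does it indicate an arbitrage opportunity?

1.0000 (no arbitrage)

Around INR → CHF → EUR → INR: 1 ÷ 83.577 ÷ 1.1028 ÷ 0.010850 = 0.999969
Product ≈ 1 (deviation 0.003%, within rounding noise).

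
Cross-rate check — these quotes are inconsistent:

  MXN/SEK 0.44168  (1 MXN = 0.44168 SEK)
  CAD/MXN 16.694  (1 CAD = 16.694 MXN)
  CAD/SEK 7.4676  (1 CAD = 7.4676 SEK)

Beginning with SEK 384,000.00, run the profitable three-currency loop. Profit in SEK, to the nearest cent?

Profitable loop is SEK → MXN → CAD → SEK:
SEK 384,000.00 ÷ 0.44168 = MXN 869,407.72
MXN 869,407.72 ÷ 16.694 = CAD 52,079.05
CAD 52,079.05 × 7.4676 = SEK 388,905.54
Profit = SEK 388,905.54 − SEK 384,000.00

Profit: SEK 4,905.54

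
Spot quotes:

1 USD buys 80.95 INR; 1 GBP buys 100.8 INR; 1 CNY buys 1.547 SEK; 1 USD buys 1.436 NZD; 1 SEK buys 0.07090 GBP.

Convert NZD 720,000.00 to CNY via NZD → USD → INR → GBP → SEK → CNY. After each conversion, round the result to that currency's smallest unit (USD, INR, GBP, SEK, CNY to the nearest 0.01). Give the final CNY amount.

CNY 3,671,113.66

NZD 720,000.00 ÷ 1.436 = USD 501,392.76
USD 501,392.76 × 80.95 = INR 40,587,743.92
INR 40,587,743.92 ÷ 100.8 = GBP 402,656.19
GBP 402,656.19 ÷ 0.07090 = SEK 5,679,212.83
SEK 5,679,212.83 ÷ 1.547 = CNY 3,671,113.66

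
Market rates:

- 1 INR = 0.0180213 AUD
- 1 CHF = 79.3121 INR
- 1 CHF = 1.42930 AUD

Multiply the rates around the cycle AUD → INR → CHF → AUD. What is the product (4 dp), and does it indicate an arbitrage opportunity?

1.0000 (no arbitrage)

Around AUD → INR → CHF → AUD: 1 ÷ 0.0180213 ÷ 79.3121 × 1.42930 = 0.999995
Product ≈ 1 (deviation 0.001%, within rounding noise).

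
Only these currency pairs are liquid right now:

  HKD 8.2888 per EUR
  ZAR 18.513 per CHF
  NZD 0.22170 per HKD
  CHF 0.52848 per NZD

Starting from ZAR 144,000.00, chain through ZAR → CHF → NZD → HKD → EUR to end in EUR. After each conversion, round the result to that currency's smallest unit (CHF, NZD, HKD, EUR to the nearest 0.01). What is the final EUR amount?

EUR 8,009.40

ZAR 144,000.00 ÷ 18.513 = CHF 7,778.32
CHF 7,778.32 ÷ 0.52848 = NZD 14,718.29
NZD 14,718.29 ÷ 0.22170 = HKD 66,388.32
HKD 66,388.32 ÷ 8.2888 = EUR 8,009.40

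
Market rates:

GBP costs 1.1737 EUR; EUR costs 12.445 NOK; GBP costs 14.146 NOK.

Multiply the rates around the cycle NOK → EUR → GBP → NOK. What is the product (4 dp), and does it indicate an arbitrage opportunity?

0.9685 (arbitrage exists)

Around NOK → EUR → GBP → NOK: 1 ÷ 12.445 ÷ 1.1737 × 14.146 = 0.968460
Product < 1; profitable direction is NOK → GBP → EUR → NOK.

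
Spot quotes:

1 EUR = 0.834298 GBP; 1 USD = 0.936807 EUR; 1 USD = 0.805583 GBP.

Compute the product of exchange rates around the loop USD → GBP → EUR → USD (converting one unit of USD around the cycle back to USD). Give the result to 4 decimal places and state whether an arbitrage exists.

1.0307 (arbitrage exists)

Around USD → GBP → EUR → USD: 1 × 0.805583 ÷ 0.834298 ÷ 0.936807 = 1.030716
Product > 1; profitable direction is USD → GBP → EUR → USD.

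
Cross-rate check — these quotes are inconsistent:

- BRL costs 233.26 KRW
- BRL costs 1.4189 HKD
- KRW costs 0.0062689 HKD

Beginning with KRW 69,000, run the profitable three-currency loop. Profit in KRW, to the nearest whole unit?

Profitable loop is KRW → HKD → BRL → KRW:
KRW 69,000 × 0.0062689 = HKD 432.55
HKD 432.55 ÷ 1.4189 = BRL 304.85
BRL 304.85 × 233.26 = KRW 71,110
Profit = KRW 71,110 − KRW 69,000

Profit: KRW 2,110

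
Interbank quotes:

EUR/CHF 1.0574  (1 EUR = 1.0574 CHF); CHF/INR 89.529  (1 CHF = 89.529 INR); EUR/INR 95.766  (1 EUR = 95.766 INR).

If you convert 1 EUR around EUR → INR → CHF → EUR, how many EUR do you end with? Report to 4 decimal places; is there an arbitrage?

Around EUR → INR → CHF → EUR: 1 × 95.766 ÷ 89.529 ÷ 1.0574 = 1.011599
Product > 1; profitable direction is EUR → INR → CHF → EUR.

1.0116 (arbitrage exists)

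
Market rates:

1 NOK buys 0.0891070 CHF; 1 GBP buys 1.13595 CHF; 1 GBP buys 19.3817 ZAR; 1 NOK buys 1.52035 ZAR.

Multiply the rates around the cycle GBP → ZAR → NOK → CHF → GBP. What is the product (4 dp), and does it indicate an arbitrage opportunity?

Around GBP → ZAR → NOK → CHF → GBP: 1 × 19.3817 ÷ 1.52035 × 0.0891070 ÷ 1.13595 = 1.000002
Product ≈ 1 (deviation 0.000%, within rounding noise).

1.0000 (no arbitrage)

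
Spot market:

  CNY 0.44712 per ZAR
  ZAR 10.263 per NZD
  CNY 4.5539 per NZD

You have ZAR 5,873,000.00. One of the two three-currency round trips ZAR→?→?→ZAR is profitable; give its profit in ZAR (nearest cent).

Profit: ZAR 44,999.67

Profitable loop is ZAR → CNY → NZD → ZAR:
ZAR 5,873,000.00 × 0.44712 = CNY 2,625,935.76
CNY 2,625,935.76 ÷ 4.5539 = NZD 576,634.48
NZD 576,634.48 × 10.263 = ZAR 5,917,999.67
Profit = ZAR 5,917,999.67 − ZAR 5,873,000.00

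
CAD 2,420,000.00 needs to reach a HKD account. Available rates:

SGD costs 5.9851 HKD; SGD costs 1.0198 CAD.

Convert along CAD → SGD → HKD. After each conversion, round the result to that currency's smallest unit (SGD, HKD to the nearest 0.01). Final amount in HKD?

HKD 14,202,728.01

CAD 2,420,000.00 ÷ 1.0198 = SGD 2,373,014.32
SGD 2,373,014.32 × 5.9851 = HKD 14,202,728.01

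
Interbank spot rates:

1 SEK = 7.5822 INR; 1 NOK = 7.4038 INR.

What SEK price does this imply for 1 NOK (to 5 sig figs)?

NOK/SEK = 0.97647

1 NOK × 7.4038 = 7.4038 INR
7.4038 INR ÷ 7.5822 = 0.976471 SEK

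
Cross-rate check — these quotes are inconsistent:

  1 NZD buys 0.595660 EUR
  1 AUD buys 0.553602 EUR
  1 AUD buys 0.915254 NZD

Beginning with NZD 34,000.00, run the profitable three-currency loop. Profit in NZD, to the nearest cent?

Profitable loop is NZD → AUD → EUR → NZD:
NZD 34,000.00 ÷ 0.915254 = AUD 37,148.16
AUD 37,148.16 × 0.553602 = EUR 20,565.29
EUR 20,565.29 ÷ 0.595660 = NZD 34,525.22
Profit = NZD 34,525.22 − NZD 34,000.00

Profit: NZD 525.22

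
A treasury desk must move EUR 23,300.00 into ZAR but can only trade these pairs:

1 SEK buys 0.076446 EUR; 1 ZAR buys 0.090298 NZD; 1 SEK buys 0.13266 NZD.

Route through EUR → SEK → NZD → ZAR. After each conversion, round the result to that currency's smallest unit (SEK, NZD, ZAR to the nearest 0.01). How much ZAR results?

ZAR 447,778.25

EUR 23,300.00 ÷ 0.076446 = SEK 304,790.31
SEK 304,790.31 × 0.13266 = NZD 40,433.48
NZD 40,433.48 ÷ 0.090298 = ZAR 447,778.25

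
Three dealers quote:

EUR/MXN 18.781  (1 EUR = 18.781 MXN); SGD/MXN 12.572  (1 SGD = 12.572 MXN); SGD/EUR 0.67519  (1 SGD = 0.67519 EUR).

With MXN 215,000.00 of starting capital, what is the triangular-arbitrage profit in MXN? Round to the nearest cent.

Profit: MXN 1,859.67

Profitable loop is MXN → SGD → EUR → MXN:
MXN 215,000.00 ÷ 12.572 = SGD 17,101.50
SGD 17,101.50 × 0.67519 = EUR 11,546.76
EUR 11,546.76 × 18.781 = MXN 216,859.67
Profit = MXN 216,859.67 − MXN 215,000.00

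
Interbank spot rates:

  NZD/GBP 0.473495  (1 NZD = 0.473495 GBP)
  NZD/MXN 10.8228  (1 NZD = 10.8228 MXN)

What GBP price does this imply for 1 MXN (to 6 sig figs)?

1 MXN ÷ 10.8228 = 0.0923975 NZD
0.0923975 NZD × 0.473495 = 0.0437498 GBP

MXN/GBP = 0.0437498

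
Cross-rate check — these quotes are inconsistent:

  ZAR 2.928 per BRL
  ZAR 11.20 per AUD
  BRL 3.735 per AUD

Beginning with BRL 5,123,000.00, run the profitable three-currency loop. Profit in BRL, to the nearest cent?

Profit: BRL 123,633.16

Profitable loop is BRL → AUD → ZAR → BRL:
BRL 5,123,000.00 ÷ 3.735 = AUD 1,371,619.81
AUD 1,371,619.81 × 11.20 = ZAR 15,362,141.90
ZAR 15,362,141.90 ÷ 2.928 = BRL 5,246,633.16
Profit = BRL 5,246,633.16 − BRL 5,123,000.00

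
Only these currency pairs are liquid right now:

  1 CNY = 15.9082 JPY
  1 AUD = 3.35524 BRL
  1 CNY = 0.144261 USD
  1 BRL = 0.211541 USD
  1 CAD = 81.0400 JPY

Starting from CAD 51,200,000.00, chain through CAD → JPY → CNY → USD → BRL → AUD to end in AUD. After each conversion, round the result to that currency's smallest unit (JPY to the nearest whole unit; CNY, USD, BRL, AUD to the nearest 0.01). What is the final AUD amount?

CAD 51,200,000.00 × 81.0400 = JPY 4,149,248,000
JPY 4,149,248,000 ÷ 15.9082 = CNY 260,824,480.46
CNY 260,824,480.46 × 0.144261 = USD 37,626,800.38
USD 37,626,800.38 ÷ 0.211541 = BRL 177,870,012.81
BRL 177,870,012.81 ÷ 3.35524 = AUD 53,012,605.00

AUD 53,012,605.00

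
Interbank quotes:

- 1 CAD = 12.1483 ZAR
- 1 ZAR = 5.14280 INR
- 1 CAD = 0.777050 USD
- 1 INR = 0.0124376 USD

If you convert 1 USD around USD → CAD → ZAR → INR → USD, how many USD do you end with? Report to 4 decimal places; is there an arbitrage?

1.0000 (no arbitrage)

Around USD → CAD → ZAR → INR → USD: 1 ÷ 0.777050 × 12.1483 × 5.14280 × 0.0124376 = 1.000006
Product ≈ 1 (deviation 0.001%, within rounding noise).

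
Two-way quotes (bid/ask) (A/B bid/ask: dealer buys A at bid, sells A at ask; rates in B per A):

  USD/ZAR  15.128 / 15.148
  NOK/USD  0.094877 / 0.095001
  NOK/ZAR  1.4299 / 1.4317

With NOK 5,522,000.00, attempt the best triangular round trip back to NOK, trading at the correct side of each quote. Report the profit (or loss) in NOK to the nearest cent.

Best loop NOK → USD → ZAR → NOK:
NOK 5,522,000.00 × 0.094877 (sell NOK at bid) = USD 523,910.79
USD 523,910.79 × 15.128 (sell USD at bid) = ZAR 7,925,722.49
ZAR 7,925,722.49 ÷ 1.4317 (buy NOK at ask) = NOK 5,535,882.16

Net profit: NOK 13,882.16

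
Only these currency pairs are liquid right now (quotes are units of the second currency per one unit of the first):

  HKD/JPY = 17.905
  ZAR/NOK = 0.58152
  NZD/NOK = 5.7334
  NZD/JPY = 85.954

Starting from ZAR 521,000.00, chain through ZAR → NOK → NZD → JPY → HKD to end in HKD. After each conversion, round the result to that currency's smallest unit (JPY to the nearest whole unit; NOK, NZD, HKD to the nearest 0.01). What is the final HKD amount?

HKD 253,677.52

ZAR 521,000.00 × 0.58152 = NOK 302,971.92
NOK 302,971.92 ÷ 5.7334 = NZD 52,843.33
NZD 52,843.33 × 85.954 = JPY 4,542,096
JPY 4,542,096 ÷ 17.905 = HKD 253,677.52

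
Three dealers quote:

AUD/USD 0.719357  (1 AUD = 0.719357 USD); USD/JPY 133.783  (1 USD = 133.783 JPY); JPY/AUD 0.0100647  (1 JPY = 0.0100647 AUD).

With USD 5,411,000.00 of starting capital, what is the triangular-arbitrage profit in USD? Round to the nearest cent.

Profit: USD 175,390.56

Profitable loop is USD → AUD → JPY → USD:
USD 5,411,000.00 ÷ 0.719357 = AUD 7,521,995.34
AUD 7,521,995.34 ÷ 0.0100647 = JPY 747,364,088
JPY 747,364,088 ÷ 133.783 = USD 5,586,390.56
Profit = USD 5,586,390.56 − USD 5,411,000.00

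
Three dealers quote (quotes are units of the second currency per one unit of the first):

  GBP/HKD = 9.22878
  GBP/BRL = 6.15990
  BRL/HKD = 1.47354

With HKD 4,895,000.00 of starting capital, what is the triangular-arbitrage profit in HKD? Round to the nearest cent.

Profitable loop is HKD → BRL → GBP → HKD:
HKD 4,895,000.00 ÷ 1.47354 = BRL 3,321,932.22
BRL 3,321,932.22 ÷ 6.15990 = GBP 539,283.47
GBP 539,283.47 × 9.22878 = HKD 4,976,928.46
Profit = HKD 4,976,928.46 − HKD 4,895,000.00

Profit: HKD 81,928.46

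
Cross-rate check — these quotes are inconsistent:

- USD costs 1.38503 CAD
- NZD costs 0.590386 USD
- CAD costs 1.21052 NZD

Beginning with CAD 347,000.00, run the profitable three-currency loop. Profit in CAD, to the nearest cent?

Profit: CAD 3,559.93

Profitable loop is CAD → USD → NZD → CAD:
CAD 347,000.00 ÷ 1.38503 = USD 250,536.09
USD 250,536.09 ÷ 0.590386 = NZD 424,359.81
NZD 424,359.81 ÷ 1.21052 = CAD 350,559.93
Profit = CAD 350,559.93 − CAD 347,000.00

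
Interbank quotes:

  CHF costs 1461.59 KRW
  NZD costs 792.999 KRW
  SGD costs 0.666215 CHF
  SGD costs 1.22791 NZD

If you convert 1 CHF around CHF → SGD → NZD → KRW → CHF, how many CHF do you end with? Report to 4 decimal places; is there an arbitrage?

1.0000 (no arbitrage)

Around CHF → SGD → NZD → KRW → CHF: 1 ÷ 0.666215 × 1.22791 × 792.999 ÷ 1461.59 = 0.999998
Product ≈ 1 (deviation 0.000%, within rounding noise).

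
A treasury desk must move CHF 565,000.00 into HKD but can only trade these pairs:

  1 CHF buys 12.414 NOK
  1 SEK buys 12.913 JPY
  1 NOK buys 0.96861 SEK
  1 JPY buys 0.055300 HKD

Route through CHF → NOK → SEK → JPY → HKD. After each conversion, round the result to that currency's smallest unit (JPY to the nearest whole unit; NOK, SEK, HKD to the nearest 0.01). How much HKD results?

HKD 4,851,336.72

CHF 565,000.00 × 12.414 = NOK 7,013,910.00
NOK 7,013,910.00 × 0.96861 = SEK 6,793,743.37
SEK 6,793,743.37 × 12.913 = JPY 87,727,608
JPY 87,727,608 × 0.055300 = HKD 4,851,336.72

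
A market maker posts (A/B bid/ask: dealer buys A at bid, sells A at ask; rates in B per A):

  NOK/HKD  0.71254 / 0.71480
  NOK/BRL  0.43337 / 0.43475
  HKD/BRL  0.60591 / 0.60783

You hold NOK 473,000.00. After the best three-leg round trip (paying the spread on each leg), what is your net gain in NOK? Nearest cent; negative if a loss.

Best loop NOK → BRL → HKD → NOK:
NOK 473,000.00 × 0.43337 (sell NOK at bid) = BRL 204,984.01
BRL 204,984.01 ÷ 0.60783 (buy HKD at ask) = HKD 337,239.05
HKD 337,239.05 ÷ 0.71480 (buy NOK at ask) = NOK 471,794.97

Net result: NOK -1,205.03 (no profitable arbitrage after spreads)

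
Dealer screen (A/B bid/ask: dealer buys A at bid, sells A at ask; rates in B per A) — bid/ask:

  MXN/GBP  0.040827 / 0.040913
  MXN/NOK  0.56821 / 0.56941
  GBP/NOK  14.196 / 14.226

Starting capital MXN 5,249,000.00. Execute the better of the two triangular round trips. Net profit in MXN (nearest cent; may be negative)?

Net profit: MXN 93,751.10

Best loop MXN → GBP → NOK → MXN:
MXN 5,249,000.00 × 0.040827 (sell MXN at bid) = GBP 214,300.92
GBP 214,300.92 × 14.196 (sell GBP at bid) = NOK 3,042,215.90
NOK 3,042,215.90 ÷ 0.56941 (buy MXN at ask) = MXN 5,342,751.10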